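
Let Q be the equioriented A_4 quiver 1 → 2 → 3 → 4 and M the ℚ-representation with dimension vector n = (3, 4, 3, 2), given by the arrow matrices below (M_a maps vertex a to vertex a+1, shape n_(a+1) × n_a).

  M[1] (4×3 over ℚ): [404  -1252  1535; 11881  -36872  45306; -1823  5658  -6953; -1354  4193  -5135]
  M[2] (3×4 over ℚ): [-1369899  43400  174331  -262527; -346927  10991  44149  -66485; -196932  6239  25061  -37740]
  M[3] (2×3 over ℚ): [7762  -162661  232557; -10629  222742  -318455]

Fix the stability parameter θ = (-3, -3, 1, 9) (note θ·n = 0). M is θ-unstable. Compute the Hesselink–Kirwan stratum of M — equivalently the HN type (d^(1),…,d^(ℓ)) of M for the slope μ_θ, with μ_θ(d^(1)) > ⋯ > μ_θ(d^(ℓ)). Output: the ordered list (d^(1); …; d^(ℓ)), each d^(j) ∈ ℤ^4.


Interval decomposition of M: I[1,3], I[1,4]^2, I[2,2].
HN type (ℓ=3): μ^(1)=9; μ^(2)=1; μ^(3)=-3

((0, 0, 0, 2); (0, 0, 3, 0); (3, 4, 0, 0))


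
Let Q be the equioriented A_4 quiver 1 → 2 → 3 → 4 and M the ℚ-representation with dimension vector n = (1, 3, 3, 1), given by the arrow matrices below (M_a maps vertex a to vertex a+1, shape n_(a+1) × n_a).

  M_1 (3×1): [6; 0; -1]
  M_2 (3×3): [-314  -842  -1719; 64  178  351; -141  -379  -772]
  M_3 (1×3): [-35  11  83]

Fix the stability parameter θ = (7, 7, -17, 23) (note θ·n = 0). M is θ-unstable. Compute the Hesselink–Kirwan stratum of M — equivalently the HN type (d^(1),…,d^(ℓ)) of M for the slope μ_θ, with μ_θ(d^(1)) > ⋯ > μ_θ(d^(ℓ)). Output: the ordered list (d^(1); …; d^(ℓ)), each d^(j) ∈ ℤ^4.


Barcode: M ≅ I[1,4], I[2,3]^2. HN layers by μ_θ (3 steps, strictly decreasing):
  μ^(1)=23; μ^(2)=-1; μ^(3)=-5

((0, 0, 0, 1); (1, 1, 1, 0); (0, 2, 2, 0))


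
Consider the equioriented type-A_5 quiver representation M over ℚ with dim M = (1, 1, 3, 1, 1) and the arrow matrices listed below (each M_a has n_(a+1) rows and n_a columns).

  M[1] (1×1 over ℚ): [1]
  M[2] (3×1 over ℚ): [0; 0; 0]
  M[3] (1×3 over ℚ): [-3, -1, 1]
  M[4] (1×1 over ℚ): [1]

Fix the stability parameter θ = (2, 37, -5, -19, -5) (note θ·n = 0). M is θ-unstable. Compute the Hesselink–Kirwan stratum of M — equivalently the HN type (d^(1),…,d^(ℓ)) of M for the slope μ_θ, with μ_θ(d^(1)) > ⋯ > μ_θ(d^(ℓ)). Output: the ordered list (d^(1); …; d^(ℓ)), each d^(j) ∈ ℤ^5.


Via rank(M_{q-1}∘⋯∘M_p): M ≅ I[1,2], I[3,3]^2, I[3,5].
μ_θ-semistable layers: μ^(1)=37; μ^(2)=2; μ^(3)=-5; μ^(4)=-12

((0, 1, 0, 0, 0); (1, 0, 0, 0, 0); (0, 0, 2, 0, 1); (0, 0, 1, 1, 0))


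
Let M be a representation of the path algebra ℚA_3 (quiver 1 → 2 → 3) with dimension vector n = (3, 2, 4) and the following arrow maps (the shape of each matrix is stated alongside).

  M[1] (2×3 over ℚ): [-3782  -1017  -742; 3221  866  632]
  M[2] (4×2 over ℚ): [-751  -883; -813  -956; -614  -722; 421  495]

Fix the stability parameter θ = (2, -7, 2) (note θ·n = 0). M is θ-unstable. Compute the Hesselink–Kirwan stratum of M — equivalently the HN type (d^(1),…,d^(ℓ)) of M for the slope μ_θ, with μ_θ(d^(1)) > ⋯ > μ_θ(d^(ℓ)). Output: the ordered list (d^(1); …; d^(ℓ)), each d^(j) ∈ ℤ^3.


Via rank(M_{q-1}∘⋯∘M_p): M ≅ I[1,1], I[1,3]^2, I[3,3]^2.
μ_θ-semistable layers: μ^(1)=2; μ^(2)=-5/2

((1, 0, 4); (2, 2, 0))


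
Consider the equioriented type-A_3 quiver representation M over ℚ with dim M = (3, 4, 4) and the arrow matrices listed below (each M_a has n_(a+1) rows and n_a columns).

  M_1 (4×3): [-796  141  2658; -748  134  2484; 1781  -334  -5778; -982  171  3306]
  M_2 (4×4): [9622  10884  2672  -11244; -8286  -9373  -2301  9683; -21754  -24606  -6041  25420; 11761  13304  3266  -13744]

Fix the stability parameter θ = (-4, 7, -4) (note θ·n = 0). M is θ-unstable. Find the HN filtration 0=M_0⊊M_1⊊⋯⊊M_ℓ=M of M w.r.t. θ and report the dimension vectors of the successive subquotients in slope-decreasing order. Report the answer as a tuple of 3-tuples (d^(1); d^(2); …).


Interval decomposition of M: I[1,1], I[1,3]^2, I[2,2], I[2,3], I[3,3].
HN type (ℓ=3): μ^(1)=7; μ^(2)=3/2; μ^(3)=-4

((0, 1, 0); (0, 3, 3); (3, 0, 1))


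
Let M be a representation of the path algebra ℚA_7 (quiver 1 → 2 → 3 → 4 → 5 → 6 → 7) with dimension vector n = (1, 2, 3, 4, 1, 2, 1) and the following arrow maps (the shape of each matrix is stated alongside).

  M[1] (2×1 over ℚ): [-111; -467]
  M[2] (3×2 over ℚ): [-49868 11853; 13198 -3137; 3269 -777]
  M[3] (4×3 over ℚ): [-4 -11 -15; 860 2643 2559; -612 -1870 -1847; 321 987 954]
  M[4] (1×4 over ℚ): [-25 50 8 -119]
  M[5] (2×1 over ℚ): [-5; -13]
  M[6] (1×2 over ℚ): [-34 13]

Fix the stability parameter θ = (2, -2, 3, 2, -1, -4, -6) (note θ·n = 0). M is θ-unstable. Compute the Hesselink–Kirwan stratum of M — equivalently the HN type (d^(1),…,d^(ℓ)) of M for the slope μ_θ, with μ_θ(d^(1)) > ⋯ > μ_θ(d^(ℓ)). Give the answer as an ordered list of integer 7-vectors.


Via rank(M_{q-1}∘⋯∘M_p): M ≅ I[1,7], I[2,4], I[3,4], I[4,4], I[6,6].
μ_θ-semistable layers: μ^(1)=5/2; μ^(2)=2; μ^(3)=-6/7; μ^(4)=-2; μ^(5)=-4

((0, 0, 2, 2, 0, 0, 0); (0, 0, 0, 1, 0, 0, 0); (1, 1, 1, 1, 1, 1, 1); (0, 1, 0, 0, 0, 0, 0); (0, 0, 0, 0, 0, 1, 0))


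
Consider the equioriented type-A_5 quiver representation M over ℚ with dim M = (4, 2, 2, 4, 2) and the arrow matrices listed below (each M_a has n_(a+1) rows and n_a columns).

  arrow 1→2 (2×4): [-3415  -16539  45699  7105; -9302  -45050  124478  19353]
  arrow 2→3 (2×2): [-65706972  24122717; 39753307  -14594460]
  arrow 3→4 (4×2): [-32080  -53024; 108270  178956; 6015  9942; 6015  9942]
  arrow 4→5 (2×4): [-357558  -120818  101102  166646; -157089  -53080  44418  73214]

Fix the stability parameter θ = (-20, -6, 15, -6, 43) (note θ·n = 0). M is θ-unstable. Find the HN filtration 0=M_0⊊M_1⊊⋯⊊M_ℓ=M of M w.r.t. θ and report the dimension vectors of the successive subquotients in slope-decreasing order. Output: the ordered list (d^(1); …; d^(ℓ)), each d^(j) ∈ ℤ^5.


Barcode: M ≅ I[1,1]^2, I[1,3], I[1,4], I[4,4], I[4,5]^2. HN layers by μ_θ (5 steps, strictly decreasing):
  μ^(1)=43; μ^(2)=15; μ^(3)=9/2; μ^(4)=-6; μ^(5)=-20

((0, 0, 0, 0, 2); (0, 0, 1, 0, 0); (0, 0, 1, 1, 0); (0, 2, 0, 3, 0); (4, 0, 0, 0, 0))


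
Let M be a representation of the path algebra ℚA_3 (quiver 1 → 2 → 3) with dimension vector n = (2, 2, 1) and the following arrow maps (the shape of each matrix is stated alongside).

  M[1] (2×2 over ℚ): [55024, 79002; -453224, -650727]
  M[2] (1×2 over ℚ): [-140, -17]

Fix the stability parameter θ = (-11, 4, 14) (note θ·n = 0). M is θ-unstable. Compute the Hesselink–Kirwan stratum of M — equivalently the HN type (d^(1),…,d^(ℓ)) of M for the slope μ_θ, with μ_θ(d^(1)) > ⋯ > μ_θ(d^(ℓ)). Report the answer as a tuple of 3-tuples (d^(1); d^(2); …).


Via rank(M_{q-1}∘⋯∘M_p): M ≅ I[1,1], I[1,3], I[2,2].
μ_θ-semistable layers: μ^(1)=14; μ^(2)=4; μ^(3)=-11

((0, 0, 1); (0, 2, 0); (2, 0, 0))


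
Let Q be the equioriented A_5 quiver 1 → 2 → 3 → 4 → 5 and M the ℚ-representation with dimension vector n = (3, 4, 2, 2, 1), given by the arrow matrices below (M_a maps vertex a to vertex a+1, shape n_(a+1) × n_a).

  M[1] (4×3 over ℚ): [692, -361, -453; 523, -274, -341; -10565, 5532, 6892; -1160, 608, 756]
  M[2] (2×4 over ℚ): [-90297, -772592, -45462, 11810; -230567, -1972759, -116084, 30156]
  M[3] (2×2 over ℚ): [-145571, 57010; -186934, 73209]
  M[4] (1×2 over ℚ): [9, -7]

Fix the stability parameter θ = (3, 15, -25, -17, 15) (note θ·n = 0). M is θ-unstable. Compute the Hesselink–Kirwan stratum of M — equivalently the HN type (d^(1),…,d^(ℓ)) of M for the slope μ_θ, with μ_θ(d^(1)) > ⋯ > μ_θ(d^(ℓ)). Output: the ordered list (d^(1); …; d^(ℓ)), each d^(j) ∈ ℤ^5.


Barcode: M ≅ I[1,2], I[1,4], I[1,5], I[2,2]. HN layers by μ_θ (3 steps, strictly decreasing):
  μ^(1)=15; μ^(2)=3; μ^(3)=-6

((0, 2, 0, 0, 1); (1, 0, 0, 0, 0); (2, 2, 2, 2, 0))


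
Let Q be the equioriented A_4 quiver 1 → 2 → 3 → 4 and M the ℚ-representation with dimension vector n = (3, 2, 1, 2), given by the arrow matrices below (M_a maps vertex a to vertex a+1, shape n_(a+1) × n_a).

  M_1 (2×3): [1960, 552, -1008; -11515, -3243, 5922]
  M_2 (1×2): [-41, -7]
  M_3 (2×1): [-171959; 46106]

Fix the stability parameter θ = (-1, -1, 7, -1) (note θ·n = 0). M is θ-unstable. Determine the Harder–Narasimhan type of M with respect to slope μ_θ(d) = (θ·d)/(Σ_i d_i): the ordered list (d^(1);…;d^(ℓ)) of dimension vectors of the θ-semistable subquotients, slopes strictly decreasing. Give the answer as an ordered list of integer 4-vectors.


Interval decomposition of M: I[1,1]^2, I[1,4], I[2,2], I[4,4].
HN type (ℓ=2): μ^(1)=3; μ^(2)=-1

((0, 0, 1, 1); (3, 2, 0, 1))


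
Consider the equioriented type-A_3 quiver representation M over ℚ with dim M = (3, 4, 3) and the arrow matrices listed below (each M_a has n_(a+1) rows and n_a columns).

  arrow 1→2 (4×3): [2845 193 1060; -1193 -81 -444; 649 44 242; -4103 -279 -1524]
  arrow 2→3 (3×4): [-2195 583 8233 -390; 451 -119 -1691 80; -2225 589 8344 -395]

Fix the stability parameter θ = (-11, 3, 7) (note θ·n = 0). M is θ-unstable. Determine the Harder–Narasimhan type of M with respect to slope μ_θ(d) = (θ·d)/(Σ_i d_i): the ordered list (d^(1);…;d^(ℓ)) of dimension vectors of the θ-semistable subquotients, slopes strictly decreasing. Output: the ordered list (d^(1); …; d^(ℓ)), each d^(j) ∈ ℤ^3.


Barcode: M ≅ I[1,1], I[1,3]^2, I[2,2]^2, I[3,3]. HN layers by μ_θ (3 steps, strictly decreasing):
  μ^(1)=7; μ^(2)=3; μ^(3)=-11

((0, 0, 3); (0, 4, 0); (3, 0, 0))


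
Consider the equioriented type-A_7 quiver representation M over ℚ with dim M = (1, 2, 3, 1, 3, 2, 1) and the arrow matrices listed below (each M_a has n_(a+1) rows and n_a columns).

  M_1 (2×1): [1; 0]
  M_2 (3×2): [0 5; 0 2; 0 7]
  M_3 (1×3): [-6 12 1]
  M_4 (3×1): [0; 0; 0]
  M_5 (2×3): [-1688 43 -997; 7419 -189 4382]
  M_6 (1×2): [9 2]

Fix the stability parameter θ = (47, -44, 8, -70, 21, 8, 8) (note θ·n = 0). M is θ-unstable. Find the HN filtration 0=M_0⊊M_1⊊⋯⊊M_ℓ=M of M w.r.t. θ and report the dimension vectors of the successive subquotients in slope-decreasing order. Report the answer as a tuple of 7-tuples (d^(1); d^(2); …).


Barcode: M ≅ I[1,2], I[2,4], I[3,3]^2, I[5,5], I[5,6], I[5,7]. HN layers by μ_θ (7 steps, strictly decreasing):
  μ^(1)=21; μ^(2)=29/2; μ^(3)=37/3; μ^(4)=8; μ^(5)=3/2; μ^(6)=-31; μ^(7)=-44

((0, 0, 0, 0, 1, 0, 0); (0, 0, 0, 0, 1, 1, 0); (0, 0, 0, 0, 1, 1, 1); (0, 0, 2, 0, 0, 0, 0); (1, 1, 0, 0, 0, 0, 0); (0, 0, 1, 1, 0, 0, 0); (0, 1, 0, 0, 0, 0, 0))


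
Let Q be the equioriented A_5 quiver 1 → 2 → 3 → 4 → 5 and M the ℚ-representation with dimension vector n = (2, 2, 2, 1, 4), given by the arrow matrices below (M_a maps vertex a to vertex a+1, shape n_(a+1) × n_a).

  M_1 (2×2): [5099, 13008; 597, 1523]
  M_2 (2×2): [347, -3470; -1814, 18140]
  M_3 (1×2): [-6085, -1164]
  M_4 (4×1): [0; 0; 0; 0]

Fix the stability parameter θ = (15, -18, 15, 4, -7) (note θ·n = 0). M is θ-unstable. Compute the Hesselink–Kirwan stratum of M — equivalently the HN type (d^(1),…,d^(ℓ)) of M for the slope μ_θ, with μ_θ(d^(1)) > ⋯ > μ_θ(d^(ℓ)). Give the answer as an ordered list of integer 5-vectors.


Barcode: M ≅ I[1,2], I[1,4], I[3,3], I[5,5]^4. HN layers by μ_θ (4 steps, strictly decreasing):
  μ^(1)=15; μ^(2)=19/2; μ^(3)=-3/2; μ^(4)=-7

((0, 0, 1, 0, 0); (0, 0, 1, 1, 0); (2, 2, 0, 0, 0); (0, 0, 0, 0, 4))


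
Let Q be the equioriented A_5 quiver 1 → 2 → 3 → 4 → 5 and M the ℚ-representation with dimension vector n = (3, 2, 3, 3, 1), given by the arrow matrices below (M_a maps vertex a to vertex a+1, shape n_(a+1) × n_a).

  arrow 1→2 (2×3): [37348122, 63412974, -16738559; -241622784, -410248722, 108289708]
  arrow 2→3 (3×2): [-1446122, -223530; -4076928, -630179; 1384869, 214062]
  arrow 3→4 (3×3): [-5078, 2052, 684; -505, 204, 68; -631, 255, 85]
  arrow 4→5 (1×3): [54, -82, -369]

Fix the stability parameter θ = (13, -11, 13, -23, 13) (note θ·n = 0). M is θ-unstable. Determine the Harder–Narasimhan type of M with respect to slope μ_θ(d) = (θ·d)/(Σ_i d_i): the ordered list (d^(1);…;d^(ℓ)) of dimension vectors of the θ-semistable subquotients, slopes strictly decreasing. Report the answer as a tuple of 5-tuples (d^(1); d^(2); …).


Via rank(M_{q-1}∘⋯∘M_p): M ≅ I[1,1], I[1,3], I[1,5], I[3,4], I[4,4].
μ_θ-semistable layers: μ^(1)=13; μ^(2)=1; μ^(3)=-2; μ^(4)=-5; μ^(5)=-23

((1, 0, 1, 0, 1); (1, 1, 0, 0, 0); (1, 1, 1, 1, 0); (0, 0, 1, 1, 0); (0, 0, 0, 1, 0))


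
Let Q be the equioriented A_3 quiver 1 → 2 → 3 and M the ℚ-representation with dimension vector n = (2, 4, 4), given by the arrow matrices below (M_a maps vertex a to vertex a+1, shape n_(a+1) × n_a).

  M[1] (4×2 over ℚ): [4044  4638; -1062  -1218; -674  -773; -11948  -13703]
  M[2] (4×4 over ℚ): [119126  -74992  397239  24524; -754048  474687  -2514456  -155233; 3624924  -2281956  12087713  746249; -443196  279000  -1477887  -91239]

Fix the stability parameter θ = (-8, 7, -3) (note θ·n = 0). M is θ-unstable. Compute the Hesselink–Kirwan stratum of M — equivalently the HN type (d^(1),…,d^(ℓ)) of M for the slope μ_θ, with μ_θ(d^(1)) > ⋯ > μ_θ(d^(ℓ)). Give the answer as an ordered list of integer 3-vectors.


Via rank(M_{q-1}∘⋯∘M_p): M ≅ I[1,3]^2, I[2,2], I[2,3], I[3,3].
μ_θ-semistable layers: μ^(1)=7; μ^(2)=2; μ^(3)=-3; μ^(4)=-8

((0, 1, 0); (0, 3, 3); (0, 0, 1); (2, 0, 0))


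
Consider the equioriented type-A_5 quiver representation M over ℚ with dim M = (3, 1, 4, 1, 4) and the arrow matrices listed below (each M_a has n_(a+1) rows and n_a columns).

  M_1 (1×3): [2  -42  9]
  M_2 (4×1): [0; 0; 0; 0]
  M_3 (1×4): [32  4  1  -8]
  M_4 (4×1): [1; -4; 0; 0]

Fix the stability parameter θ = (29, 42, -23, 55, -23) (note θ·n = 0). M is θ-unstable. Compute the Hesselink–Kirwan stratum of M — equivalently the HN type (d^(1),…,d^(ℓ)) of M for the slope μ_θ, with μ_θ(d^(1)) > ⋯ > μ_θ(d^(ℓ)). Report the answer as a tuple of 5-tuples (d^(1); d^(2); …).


Interval decomposition of M: I[1,1]^2, I[1,2], I[3,3]^3, I[3,5], I[5,5]^3.
HN type (ℓ=4): μ^(1)=42; μ^(2)=29; μ^(3)=16; μ^(4)=-23

((0, 1, 0, 0, 0); (3, 0, 0, 0, 0); (0, 0, 0, 1, 1); (0, 0, 4, 0, 3))


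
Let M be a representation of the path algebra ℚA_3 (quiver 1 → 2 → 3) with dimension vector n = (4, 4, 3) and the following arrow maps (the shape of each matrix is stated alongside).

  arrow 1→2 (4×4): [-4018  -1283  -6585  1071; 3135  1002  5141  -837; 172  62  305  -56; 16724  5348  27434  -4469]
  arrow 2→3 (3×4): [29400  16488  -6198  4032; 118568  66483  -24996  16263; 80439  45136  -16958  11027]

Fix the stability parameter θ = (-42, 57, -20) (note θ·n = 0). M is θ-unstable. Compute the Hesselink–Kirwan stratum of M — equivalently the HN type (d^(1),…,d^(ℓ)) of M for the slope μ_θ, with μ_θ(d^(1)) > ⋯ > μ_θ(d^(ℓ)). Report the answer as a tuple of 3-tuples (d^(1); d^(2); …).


Barcode: M ≅ I[1,2], I[1,3]^3. HN layers by μ_θ (3 steps, strictly decreasing):
  μ^(1)=57; μ^(2)=37/2; μ^(3)=-42

((0, 1, 0); (0, 3, 3); (4, 0, 0))


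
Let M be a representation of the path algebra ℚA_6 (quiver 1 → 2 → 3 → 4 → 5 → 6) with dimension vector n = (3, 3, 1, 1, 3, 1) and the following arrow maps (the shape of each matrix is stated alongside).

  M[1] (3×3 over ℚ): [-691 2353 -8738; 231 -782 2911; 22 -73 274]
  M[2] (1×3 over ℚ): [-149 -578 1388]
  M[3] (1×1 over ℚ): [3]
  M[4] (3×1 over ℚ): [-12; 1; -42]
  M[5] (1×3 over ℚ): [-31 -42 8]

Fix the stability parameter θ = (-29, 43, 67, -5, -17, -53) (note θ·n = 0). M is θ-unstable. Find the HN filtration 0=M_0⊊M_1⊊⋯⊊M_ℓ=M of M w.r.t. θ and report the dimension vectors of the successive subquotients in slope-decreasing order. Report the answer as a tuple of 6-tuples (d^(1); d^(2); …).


Barcode: M ≅ I[1,2]^2, I[1,6], I[5,5]^2. HN layers by μ_θ (4 steps, strictly decreasing):
  μ^(1)=43; μ^(2)=7; μ^(3)=-17; μ^(4)=-29

((0, 2, 0, 0, 0, 0); (0, 1, 1, 1, 1, 1); (0, 0, 0, 0, 2, 0); (3, 0, 0, 0, 0, 0))


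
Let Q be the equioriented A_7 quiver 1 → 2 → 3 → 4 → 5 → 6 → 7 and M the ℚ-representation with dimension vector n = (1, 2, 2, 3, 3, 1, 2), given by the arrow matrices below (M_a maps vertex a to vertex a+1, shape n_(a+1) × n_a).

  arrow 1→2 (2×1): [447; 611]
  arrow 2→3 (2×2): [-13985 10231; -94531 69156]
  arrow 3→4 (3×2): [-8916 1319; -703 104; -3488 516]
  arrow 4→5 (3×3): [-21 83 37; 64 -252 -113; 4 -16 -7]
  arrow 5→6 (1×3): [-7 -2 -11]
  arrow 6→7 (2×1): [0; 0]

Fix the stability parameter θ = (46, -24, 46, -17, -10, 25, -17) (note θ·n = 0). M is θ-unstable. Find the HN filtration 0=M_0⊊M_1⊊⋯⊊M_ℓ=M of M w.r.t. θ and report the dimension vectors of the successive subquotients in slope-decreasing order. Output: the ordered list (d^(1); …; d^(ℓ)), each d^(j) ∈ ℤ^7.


Via rank(M_{q-1}∘⋯∘M_p): M ≅ I[1,6], I[2,4], I[4,5], I[5,5], I[7,7]^2.
μ_θ-semistable layers: μ^(1)=25; μ^(2)=29/2; μ^(3)=41/5; μ^(4)=-10; μ^(5)=-17; μ^(6)=-24

((0, 0, 0, 0, 0, 1, 0); (0, 0, 1, 1, 0, 0, 0); (1, 1, 1, 1, 1, 0, 0); (0, 0, 0, 0, 2, 0, 0); (0, 0, 0, 1, 0, 0, 2); (0, 1, 0, 0, 0, 0, 0))


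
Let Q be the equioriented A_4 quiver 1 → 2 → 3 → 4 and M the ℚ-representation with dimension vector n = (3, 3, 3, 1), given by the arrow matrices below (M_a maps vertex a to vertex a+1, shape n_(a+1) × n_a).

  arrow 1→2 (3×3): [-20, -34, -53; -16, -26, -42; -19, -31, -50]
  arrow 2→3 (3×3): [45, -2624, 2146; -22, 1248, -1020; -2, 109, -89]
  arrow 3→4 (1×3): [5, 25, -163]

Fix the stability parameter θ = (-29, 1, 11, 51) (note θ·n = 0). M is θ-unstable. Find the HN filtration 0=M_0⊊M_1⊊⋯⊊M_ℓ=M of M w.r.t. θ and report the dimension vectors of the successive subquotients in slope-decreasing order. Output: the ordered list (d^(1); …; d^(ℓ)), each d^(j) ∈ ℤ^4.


Via rank(M_{q-1}∘⋯∘M_p): M ≅ I[1,2], I[1,3], I[1,4], I[3,3].
μ_θ-semistable layers: μ^(1)=51; μ^(2)=11; μ^(3)=1; μ^(4)=-29

((0, 0, 0, 1); (0, 0, 3, 0); (0, 3, 0, 0); (3, 0, 0, 0))


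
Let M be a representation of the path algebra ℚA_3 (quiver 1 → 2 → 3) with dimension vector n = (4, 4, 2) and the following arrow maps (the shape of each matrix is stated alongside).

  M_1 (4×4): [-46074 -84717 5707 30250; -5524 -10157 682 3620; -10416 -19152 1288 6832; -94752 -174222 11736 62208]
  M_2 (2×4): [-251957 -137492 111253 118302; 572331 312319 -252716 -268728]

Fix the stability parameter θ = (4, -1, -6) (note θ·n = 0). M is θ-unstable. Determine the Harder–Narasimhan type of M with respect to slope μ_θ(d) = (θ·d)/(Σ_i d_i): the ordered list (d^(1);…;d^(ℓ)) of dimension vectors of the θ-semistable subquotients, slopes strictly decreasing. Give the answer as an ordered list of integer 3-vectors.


Interval decomposition of M: I[1,1]^2, I[1,3]^2, I[2,2]^2.
HN type (ℓ=2): μ^(1)=4; μ^(2)=-1

((2, 0, 0); (2, 4, 2))


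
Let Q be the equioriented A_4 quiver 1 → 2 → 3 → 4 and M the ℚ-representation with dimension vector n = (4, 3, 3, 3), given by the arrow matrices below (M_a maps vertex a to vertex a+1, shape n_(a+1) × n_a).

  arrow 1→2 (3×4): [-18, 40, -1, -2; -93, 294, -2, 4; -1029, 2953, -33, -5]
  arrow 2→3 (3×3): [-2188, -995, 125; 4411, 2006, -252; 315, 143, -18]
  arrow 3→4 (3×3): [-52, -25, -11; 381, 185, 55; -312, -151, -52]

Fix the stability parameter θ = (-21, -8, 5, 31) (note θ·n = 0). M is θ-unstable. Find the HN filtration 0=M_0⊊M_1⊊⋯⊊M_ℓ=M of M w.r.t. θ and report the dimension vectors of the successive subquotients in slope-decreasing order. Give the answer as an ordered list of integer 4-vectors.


Via rank(M_{q-1}∘⋯∘M_p): M ≅ I[1,1], I[1,4]^3.
μ_θ-semistable layers: μ^(1)=31; μ^(2)=5; μ^(3)=-8; μ^(4)=-21

((0, 0, 0, 3); (0, 0, 3, 0); (0, 3, 0, 0); (4, 0, 0, 0))


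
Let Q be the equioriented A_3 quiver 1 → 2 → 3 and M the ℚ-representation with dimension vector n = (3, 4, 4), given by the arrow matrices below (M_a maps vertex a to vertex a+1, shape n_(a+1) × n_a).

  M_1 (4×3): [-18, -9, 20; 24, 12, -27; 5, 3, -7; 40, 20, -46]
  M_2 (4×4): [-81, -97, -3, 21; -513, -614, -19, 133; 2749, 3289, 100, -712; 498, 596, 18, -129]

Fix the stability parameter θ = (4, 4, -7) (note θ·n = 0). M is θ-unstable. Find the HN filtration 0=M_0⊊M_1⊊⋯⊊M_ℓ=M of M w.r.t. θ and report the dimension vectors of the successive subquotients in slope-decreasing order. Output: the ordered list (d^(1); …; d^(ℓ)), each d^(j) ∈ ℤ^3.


Via rank(M_{q-1}∘⋯∘M_p): M ≅ I[1,3]^3, I[2,3].
μ_θ-semistable layers: μ^(1)=1/3; μ^(2)=-3/2

((3, 3, 3); (0, 1, 1))


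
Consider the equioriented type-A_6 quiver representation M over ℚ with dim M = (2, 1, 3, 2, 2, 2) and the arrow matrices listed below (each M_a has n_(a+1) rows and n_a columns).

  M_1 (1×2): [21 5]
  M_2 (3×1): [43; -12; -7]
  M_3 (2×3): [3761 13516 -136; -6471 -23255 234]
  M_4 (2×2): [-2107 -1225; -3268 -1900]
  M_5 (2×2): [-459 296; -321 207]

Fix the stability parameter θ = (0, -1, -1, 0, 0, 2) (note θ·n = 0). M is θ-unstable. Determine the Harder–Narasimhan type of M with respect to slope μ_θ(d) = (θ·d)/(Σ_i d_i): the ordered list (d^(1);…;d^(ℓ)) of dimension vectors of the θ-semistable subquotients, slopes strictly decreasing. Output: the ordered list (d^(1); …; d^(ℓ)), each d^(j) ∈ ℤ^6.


Via rank(M_{q-1}∘⋯∘M_p): M ≅ I[1,1], I[1,6], I[3,3], I[3,4], I[5,6].
μ_θ-semistable layers: μ^(1)=2; μ^(2)=0; μ^(3)=-2/3; μ^(4)=-1

((0, 0, 0, 0, 0, 2); (1, 0, 0, 2, 2, 0); (1, 1, 1, 0, 0, 0); (0, 0, 2, 0, 0, 0))


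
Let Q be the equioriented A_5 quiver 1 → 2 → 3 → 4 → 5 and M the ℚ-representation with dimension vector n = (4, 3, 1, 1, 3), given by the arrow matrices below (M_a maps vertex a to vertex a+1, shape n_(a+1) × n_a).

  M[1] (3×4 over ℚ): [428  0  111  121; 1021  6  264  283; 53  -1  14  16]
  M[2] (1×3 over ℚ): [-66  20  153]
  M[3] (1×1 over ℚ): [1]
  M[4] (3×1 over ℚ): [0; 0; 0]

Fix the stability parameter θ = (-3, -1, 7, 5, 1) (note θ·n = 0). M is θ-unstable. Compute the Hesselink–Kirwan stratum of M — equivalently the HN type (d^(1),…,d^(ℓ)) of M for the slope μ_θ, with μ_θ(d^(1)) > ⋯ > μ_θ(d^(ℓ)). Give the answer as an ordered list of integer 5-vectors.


Via rank(M_{q-1}∘⋯∘M_p): M ≅ I[1,1], I[1,2]^2, I[1,4], I[5,5]^3.
μ_θ-semistable layers: μ^(1)=6; μ^(2)=1; μ^(3)=-1; μ^(4)=-3

((0, 0, 1, 1, 0); (0, 0, 0, 0, 3); (0, 3, 0, 0, 0); (4, 0, 0, 0, 0))


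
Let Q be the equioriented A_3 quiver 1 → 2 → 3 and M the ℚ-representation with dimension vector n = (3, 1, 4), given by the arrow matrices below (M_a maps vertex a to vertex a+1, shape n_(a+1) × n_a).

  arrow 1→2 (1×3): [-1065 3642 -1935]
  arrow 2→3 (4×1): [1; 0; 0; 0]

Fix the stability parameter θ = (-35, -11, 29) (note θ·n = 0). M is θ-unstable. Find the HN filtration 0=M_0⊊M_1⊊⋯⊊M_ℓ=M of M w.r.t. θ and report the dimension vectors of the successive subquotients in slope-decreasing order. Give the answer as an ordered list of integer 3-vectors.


Interval decomposition of M: I[1,1]^2, I[1,3], I[3,3]^3.
HN type (ℓ=3): μ^(1)=29; μ^(2)=-11; μ^(3)=-35

((0, 0, 4); (0, 1, 0); (3, 0, 0))


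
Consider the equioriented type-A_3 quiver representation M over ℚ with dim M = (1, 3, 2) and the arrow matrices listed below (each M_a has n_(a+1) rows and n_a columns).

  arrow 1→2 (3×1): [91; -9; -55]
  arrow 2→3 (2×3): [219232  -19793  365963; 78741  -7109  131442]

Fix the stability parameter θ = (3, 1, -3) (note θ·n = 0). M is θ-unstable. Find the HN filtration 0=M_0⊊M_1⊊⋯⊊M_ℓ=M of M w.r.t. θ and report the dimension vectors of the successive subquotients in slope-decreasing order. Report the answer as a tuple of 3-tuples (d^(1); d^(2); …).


Interval decomposition of M: I[1,3], I[2,2], I[2,3].
HN type (ℓ=3): μ^(1)=1; μ^(2)=1/3; μ^(3)=-1

((0, 1, 0); (1, 1, 1); (0, 1, 1))


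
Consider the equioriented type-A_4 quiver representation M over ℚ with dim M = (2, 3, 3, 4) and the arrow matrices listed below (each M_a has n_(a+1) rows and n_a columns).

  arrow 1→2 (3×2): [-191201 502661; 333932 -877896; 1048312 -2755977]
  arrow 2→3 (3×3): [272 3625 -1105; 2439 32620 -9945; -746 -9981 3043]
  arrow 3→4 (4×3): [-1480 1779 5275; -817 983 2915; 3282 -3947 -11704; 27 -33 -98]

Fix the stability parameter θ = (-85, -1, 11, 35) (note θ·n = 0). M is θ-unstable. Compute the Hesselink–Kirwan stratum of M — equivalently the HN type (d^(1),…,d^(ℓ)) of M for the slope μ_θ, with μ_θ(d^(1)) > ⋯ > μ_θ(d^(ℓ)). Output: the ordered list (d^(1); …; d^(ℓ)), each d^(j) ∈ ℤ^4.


Barcode: M ≅ I[1,4]^2, I[2,2], I[3,4], I[4,4]. HN layers by μ_θ (4 steps, strictly decreasing):
  μ^(1)=35; μ^(2)=11; μ^(3)=-1; μ^(4)=-85

((0, 0, 0, 4); (0, 0, 3, 0); (0, 3, 0, 0); (2, 0, 0, 0))


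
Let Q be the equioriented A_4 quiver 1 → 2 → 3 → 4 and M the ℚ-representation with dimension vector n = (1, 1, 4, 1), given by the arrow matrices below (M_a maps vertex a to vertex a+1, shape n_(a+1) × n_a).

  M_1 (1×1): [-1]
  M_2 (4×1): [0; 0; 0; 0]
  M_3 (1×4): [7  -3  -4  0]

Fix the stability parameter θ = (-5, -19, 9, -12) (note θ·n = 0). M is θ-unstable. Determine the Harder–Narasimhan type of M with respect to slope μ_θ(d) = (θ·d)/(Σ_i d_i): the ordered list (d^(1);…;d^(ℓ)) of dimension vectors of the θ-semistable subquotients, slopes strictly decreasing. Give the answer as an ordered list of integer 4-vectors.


Barcode: M ≅ I[1,2], I[3,3]^3, I[3,4]. HN layers by μ_θ (3 steps, strictly decreasing):
  μ^(1)=9; μ^(2)=-3/2; μ^(3)=-12

((0, 0, 3, 0); (0, 0, 1, 1); (1, 1, 0, 0))


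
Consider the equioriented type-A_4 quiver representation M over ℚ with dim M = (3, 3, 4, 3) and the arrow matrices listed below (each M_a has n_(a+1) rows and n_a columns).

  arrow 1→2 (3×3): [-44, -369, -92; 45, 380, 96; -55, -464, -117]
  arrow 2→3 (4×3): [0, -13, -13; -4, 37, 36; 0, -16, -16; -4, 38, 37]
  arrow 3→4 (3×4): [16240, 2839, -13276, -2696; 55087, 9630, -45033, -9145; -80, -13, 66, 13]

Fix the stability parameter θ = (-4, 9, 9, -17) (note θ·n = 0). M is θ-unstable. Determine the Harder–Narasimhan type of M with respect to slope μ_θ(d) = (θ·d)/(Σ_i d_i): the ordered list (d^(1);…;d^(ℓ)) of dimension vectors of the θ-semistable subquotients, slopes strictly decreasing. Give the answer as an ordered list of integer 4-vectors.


Barcode: M ≅ I[1,2], I[1,4]^2, I[3,3], I[3,4]. HN layers by μ_θ (3 steps, strictly decreasing):
  μ^(1)=9; μ^(2)=1/3; μ^(3)=-4

((0, 1, 1, 0); (0, 2, 2, 2); (3, 0, 1, 1))


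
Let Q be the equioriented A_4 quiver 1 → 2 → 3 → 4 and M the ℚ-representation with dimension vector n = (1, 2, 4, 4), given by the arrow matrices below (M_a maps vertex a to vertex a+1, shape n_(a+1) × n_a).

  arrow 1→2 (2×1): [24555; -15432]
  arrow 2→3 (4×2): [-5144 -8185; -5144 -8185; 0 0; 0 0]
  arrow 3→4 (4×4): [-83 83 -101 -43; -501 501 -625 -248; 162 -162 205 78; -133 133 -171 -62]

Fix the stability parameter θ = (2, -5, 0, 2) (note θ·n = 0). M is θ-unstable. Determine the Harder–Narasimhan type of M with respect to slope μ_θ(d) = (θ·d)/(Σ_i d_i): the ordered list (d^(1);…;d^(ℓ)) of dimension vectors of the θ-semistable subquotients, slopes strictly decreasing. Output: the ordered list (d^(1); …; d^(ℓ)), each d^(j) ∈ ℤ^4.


Barcode: M ≅ I[1,2], I[2,3], I[3,4]^3, I[4,4]. HN layers by μ_θ (4 steps, strictly decreasing):
  μ^(1)=2; μ^(2)=0; μ^(3)=-3/2; μ^(4)=-5

((0, 0, 0, 4); (0, 0, 4, 0); (1, 1, 0, 0); (0, 1, 0, 0))


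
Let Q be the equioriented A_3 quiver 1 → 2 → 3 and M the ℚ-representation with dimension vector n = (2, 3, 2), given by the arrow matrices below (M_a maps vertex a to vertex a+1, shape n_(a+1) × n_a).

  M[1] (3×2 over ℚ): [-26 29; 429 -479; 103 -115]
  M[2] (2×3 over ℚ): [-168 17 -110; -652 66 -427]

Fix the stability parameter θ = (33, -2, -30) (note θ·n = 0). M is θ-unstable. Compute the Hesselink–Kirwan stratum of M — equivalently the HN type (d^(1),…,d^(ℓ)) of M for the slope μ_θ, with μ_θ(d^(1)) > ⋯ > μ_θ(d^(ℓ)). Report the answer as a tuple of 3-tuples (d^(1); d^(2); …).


Barcode: M ≅ I[1,3]^2, I[2,2]. HN layers by μ_θ (2 steps, strictly decreasing):
  μ^(1)=1/3; μ^(2)=-2

((2, 2, 2); (0, 1, 0))


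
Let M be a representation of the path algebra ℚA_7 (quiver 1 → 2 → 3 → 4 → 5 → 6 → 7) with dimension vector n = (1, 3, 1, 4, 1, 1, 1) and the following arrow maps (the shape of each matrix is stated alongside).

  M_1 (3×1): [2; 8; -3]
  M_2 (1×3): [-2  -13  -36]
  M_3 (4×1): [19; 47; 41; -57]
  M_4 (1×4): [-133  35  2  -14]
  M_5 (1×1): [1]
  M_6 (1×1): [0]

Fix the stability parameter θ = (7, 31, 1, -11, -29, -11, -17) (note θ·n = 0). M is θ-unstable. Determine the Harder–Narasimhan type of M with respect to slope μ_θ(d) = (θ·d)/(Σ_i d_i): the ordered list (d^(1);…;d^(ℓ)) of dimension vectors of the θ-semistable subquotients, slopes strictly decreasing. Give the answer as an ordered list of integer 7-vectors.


Interval decomposition of M: I[1,2], I[2,2], I[2,6], I[4,4]^3, I[7,7].
HN type (ℓ=5): μ^(1)=31; μ^(2)=7; μ^(3)=-19/5; μ^(4)=-11; μ^(5)=-17

((0, 2, 0, 0, 0, 0, 0); (1, 0, 0, 0, 0, 0, 0); (0, 1, 1, 1, 1, 1, 0); (0, 0, 0, 3, 0, 0, 0); (0, 0, 0, 0, 0, 0, 1))


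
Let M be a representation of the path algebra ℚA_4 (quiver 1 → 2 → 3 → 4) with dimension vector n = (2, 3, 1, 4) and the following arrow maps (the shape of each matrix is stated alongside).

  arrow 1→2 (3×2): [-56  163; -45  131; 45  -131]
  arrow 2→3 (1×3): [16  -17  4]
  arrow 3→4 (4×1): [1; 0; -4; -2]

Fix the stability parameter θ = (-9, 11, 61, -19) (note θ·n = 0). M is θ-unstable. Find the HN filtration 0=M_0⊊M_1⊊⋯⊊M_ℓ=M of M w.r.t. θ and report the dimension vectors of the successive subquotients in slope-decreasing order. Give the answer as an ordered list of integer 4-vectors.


Barcode: M ≅ I[1,2], I[1,4], I[2,2], I[4,4]^3. HN layers by μ_θ (4 steps, strictly decreasing):
  μ^(1)=21; μ^(2)=11; μ^(3)=-9; μ^(4)=-19

((0, 0, 1, 1); (0, 3, 0, 0); (2, 0, 0, 0); (0, 0, 0, 3))


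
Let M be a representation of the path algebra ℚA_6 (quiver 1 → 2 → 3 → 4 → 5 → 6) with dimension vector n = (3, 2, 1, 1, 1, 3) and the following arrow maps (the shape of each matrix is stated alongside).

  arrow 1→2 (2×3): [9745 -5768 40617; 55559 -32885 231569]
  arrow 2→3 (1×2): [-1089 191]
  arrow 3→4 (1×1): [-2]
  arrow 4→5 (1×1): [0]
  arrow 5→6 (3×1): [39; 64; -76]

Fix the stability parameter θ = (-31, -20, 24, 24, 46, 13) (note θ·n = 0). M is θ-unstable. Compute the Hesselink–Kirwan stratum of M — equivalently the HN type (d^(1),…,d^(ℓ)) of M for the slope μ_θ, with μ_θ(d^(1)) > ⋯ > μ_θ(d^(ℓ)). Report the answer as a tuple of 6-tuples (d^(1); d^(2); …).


Barcode: M ≅ I[1,1], I[1,2], I[1,4], I[5,6], I[6,6]^2. HN layers by μ_θ (5 steps, strictly decreasing):
  μ^(1)=59/2; μ^(2)=24; μ^(3)=13; μ^(4)=-20; μ^(5)=-31

((0, 0, 0, 0, 1, 1); (0, 0, 1, 1, 0, 0); (0, 0, 0, 0, 0, 2); (0, 2, 0, 0, 0, 0); (3, 0, 0, 0, 0, 0))


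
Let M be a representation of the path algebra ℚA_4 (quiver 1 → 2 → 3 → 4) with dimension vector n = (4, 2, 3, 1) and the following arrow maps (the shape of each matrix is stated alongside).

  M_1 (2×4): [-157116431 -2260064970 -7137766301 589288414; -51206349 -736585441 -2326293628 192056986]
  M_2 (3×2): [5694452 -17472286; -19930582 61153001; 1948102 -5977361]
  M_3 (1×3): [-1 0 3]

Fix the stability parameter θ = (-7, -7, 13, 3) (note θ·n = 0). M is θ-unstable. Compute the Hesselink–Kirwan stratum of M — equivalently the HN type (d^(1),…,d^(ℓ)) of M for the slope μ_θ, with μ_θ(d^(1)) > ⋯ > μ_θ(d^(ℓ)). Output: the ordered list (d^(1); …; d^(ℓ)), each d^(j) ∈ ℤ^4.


Barcode: M ≅ I[1,1]^2, I[1,2], I[1,4], I[3,3]^2. HN layers by μ_θ (3 steps, strictly decreasing):
  μ^(1)=13; μ^(2)=8; μ^(3)=-7

((0, 0, 2, 0); (0, 0, 1, 1); (4, 2, 0, 0))


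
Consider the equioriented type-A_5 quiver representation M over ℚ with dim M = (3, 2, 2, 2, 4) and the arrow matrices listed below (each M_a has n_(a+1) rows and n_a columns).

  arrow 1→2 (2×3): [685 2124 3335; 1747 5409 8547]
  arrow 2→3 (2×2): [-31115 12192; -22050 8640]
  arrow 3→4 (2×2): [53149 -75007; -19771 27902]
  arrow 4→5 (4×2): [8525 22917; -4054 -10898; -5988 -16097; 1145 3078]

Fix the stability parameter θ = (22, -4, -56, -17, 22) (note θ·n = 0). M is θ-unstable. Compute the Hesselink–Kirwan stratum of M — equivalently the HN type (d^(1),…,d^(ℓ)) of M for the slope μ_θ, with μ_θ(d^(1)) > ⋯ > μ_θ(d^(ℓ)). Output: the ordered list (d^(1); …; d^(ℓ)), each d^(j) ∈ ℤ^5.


Via rank(M_{q-1}∘⋯∘M_p): M ≅ I[1,1], I[1,2], I[1,5], I[3,5], I[5,5]^2.
μ_θ-semistable layers: μ^(1)=22; μ^(2)=9; μ^(3)=-55/4; μ^(4)=-17; μ^(5)=-56

((1, 0, 0, 0, 4); (1, 1, 0, 0, 0); (1, 1, 1, 1, 0); (0, 0, 0, 1, 0); (0, 0, 1, 0, 0))


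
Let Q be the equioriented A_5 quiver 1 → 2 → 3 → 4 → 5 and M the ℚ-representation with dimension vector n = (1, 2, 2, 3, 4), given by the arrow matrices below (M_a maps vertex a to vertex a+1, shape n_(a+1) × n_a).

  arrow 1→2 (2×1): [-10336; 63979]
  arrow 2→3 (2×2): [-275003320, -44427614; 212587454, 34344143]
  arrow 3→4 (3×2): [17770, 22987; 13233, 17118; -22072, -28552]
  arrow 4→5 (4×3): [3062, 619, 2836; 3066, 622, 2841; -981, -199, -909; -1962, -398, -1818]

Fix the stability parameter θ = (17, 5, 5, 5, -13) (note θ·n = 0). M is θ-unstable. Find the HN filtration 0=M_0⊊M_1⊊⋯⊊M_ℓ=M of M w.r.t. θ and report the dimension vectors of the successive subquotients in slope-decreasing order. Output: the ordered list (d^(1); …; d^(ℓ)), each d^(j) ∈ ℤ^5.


Interval decomposition of M: I[1,5], I[2,5], I[4,5], I[5,5].
HN type (ℓ=4): μ^(1)=19/5; μ^(2)=1/2; μ^(3)=-4; μ^(4)=-13

((1, 1, 1, 1, 1); (0, 1, 1, 1, 1); (0, 0, 0, 1, 1); (0, 0, 0, 0, 1))


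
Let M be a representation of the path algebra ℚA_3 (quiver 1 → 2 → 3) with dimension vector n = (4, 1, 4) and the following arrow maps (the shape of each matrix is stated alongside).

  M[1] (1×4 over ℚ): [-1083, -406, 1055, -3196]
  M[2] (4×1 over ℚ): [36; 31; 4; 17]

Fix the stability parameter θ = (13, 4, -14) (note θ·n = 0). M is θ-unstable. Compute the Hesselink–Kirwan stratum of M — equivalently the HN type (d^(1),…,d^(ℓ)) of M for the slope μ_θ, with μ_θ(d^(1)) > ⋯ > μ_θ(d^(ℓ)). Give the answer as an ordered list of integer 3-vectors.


Barcode: M ≅ I[1,1]^3, I[1,3], I[3,3]^3. HN layers by μ_θ (3 steps, strictly decreasing):
  μ^(1)=13; μ^(2)=1; μ^(3)=-14

((3, 0, 0); (1, 1, 1); (0, 0, 3))


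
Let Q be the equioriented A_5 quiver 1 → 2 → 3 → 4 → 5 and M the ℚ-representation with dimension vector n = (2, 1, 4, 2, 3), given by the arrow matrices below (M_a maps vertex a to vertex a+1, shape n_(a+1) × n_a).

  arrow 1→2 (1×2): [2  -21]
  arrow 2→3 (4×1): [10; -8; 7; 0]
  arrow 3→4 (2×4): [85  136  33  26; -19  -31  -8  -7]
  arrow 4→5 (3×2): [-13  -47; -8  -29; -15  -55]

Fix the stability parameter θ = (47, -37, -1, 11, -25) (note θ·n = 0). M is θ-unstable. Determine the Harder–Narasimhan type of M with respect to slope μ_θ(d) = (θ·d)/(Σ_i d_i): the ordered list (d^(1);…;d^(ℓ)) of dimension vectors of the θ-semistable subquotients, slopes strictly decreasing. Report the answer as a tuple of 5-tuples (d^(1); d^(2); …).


Via rank(M_{q-1}∘⋯∘M_p): M ≅ I[1,1], I[1,5], I[3,3]^2, I[3,5], I[5,5].
μ_θ-semistable layers: μ^(1)=47; μ^(2)=-1; μ^(3)=-5; μ^(4)=-25

((1, 0, 0, 0, 0); (1, 1, 3, 1, 1); (0, 0, 1, 1, 1); (0, 0, 0, 0, 1))


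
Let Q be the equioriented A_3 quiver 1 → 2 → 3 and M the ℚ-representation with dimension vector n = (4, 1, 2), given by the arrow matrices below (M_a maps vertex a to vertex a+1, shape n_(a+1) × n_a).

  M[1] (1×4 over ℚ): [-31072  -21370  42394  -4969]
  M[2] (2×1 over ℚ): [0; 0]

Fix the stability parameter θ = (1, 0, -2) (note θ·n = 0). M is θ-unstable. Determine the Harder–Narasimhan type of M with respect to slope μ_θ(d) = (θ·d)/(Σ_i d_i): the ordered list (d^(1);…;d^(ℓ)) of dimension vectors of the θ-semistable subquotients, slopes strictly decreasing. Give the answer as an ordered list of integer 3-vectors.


Barcode: M ≅ I[1,1]^3, I[1,2], I[3,3]^2. HN layers by μ_θ (3 steps, strictly decreasing):
  μ^(1)=1; μ^(2)=1/2; μ^(3)=-2

((3, 0, 0); (1, 1, 0); (0, 0, 2))


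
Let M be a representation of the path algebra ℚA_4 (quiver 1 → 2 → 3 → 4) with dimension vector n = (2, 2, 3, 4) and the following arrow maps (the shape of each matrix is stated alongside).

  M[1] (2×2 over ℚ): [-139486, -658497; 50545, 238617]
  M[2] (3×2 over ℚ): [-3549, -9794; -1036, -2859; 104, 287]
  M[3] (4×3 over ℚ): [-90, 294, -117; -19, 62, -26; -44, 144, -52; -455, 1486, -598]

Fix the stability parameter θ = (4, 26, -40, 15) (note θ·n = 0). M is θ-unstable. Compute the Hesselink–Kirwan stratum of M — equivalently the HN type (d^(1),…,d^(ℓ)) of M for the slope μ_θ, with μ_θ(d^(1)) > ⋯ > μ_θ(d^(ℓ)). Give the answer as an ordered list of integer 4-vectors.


Barcode: M ≅ I[1,4]^2, I[3,3], I[4,4]^2. HN layers by μ_θ (3 steps, strictly decreasing):
  μ^(1)=15; μ^(2)=-10/3; μ^(3)=-40

((0, 0, 0, 4); (2, 2, 2, 0); (0, 0, 1, 0))


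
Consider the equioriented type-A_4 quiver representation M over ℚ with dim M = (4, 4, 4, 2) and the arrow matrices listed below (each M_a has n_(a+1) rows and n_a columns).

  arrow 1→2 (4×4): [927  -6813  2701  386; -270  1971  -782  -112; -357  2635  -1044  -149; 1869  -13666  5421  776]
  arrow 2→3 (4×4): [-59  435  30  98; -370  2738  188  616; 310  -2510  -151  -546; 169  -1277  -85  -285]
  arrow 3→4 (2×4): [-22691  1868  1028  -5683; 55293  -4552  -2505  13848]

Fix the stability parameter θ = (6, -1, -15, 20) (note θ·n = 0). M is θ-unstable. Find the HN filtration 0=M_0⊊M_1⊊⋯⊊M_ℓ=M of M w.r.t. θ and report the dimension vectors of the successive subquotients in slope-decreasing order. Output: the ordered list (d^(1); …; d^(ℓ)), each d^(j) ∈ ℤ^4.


Barcode: M ≅ I[1,1], I[1,2], I[1,3], I[1,4], I[2,4], I[3,3]. HN layers by μ_θ (6 steps, strictly decreasing):
  μ^(1)=20; μ^(2)=6; μ^(3)=5/2; μ^(4)=-10/3; μ^(5)=-8; μ^(6)=-15

((0, 0, 0, 2); (1, 0, 0, 0); (1, 1, 0, 0); (2, 2, 2, 0); (0, 1, 1, 0); (0, 0, 1, 0))


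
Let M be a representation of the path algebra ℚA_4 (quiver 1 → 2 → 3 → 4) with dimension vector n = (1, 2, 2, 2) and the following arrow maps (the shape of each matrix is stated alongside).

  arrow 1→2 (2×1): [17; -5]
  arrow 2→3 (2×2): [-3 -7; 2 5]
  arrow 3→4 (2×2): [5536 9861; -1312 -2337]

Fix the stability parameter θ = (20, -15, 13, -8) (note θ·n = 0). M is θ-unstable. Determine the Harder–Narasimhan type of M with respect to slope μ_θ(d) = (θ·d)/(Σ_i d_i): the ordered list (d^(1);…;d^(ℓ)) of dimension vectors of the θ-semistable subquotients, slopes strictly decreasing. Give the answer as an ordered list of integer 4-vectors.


Via rank(M_{q-1}∘⋯∘M_p): M ≅ I[1,4], I[2,3], I[4,4].
μ_θ-semistable layers: μ^(1)=13; μ^(2)=5/2; μ^(3)=-8; μ^(4)=-15

((0, 0, 1, 0); (1, 1, 1, 1); (0, 0, 0, 1); (0, 1, 0, 0))


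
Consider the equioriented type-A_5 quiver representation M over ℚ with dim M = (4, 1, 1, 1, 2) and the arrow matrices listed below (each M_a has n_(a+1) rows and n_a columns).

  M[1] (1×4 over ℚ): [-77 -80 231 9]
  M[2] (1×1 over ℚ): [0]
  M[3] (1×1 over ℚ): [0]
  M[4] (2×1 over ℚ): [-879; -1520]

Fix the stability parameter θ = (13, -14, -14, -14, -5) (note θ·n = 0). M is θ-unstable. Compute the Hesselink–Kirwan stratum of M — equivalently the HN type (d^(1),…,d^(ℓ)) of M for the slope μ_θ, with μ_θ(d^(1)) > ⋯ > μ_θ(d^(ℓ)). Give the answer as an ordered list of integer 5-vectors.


Interval decomposition of M: I[1,1]^3, I[1,2], I[3,3], I[4,5], I[5,5].
HN type (ℓ=4): μ^(1)=13; μ^(2)=-1/2; μ^(3)=-5; μ^(4)=-14

((3, 0, 0, 0, 0); (1, 1, 0, 0, 0); (0, 0, 0, 0, 2); (0, 0, 1, 1, 0))
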